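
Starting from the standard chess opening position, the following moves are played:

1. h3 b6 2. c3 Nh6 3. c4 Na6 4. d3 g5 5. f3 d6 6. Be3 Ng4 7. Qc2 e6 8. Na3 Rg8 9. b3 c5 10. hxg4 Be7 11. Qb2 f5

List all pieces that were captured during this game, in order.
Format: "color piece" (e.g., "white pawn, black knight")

Tracking captures:
  hxg4: captured black knight

black knight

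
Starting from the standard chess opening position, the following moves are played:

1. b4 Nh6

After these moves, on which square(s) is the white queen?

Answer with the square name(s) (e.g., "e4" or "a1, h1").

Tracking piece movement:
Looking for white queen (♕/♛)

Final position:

  a b c d e f g h
  ─────────────────
8│♜ ♞ ♝ ♛ ♚ ♝ · ♜│8
7│♟ ♟ ♟ ♟ ♟ ♟ ♟ ♟│7
6│· · · · · · · ♞│6
5│· · · · · · · ·│5
4│· ♙ · · · · · ·│4
3│· · · · · · · ·│3
2│♙ · ♙ ♙ ♙ ♙ ♙ ♙│2
1│♖ ♘ ♗ ♕ ♔ ♗ ♘ ♖│1
  ─────────────────
  a b c d e f g h


d1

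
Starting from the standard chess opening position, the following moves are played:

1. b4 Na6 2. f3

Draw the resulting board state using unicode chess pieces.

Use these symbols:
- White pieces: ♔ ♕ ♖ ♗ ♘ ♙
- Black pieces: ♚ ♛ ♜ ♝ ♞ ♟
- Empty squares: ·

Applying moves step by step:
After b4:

♜ ♞ ♝ ♛ ♚ ♝ ♞ ♜
♟ ♟ ♟ ♟ ♟ ♟ ♟ ♟
· · · · · · · ·
· · · · · · · ·
· ♙ · · · · · ·
· · · · · · · ·
♙ · ♙ ♙ ♙ ♙ ♙ ♙
♖ ♘ ♗ ♕ ♔ ♗ ♘ ♖


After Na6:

♜ · ♝ ♛ ♚ ♝ ♞ ♜
♟ ♟ ♟ ♟ ♟ ♟ ♟ ♟
♞ · · · · · · ·
· · · · · · · ·
· ♙ · · · · · ·
· · · · · · · ·
♙ · ♙ ♙ ♙ ♙ ♙ ♙
♖ ♘ ♗ ♕ ♔ ♗ ♘ ♖


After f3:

♜ · ♝ ♛ ♚ ♝ ♞ ♜
♟ ♟ ♟ ♟ ♟ ♟ ♟ ♟
♞ · · · · · · ·
· · · · · · · ·
· ♙ · · · · · ·
· · · · · ♙ · ·
♙ · ♙ ♙ ♙ · ♙ ♙
♖ ♘ ♗ ♕ ♔ ♗ ♘ ♖



  a b c d e f g h
  ─────────────────
8│♜ · ♝ ♛ ♚ ♝ ♞ ♜│8
7│♟ ♟ ♟ ♟ ♟ ♟ ♟ ♟│7
6│♞ · · · · · · ·│6
5│· · · · · · · ·│5
4│· ♙ · · · · · ·│4
3│· · · · · ♙ · ·│3
2│♙ · ♙ ♙ ♙ · ♙ ♙│2
1│♖ ♘ ♗ ♕ ♔ ♗ ♘ ♖│1
  ─────────────────
  a b c d e f g h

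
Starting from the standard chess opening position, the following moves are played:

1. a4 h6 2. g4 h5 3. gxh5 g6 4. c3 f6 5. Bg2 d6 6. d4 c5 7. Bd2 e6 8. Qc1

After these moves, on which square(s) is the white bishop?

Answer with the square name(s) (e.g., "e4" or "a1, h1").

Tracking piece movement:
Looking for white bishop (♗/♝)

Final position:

  a b c d e f g h
  ─────────────────
8│♜ ♞ ♝ ♛ ♚ ♝ ♞ ♜│8
7│♟ ♟ · · · · · ·│7
6│· · · ♟ ♟ ♟ ♟ ·│6
5│· · ♟ · · · · ♙│5
4│♙ · · ♙ · · · ·│4
3│· · ♙ · · · · ·│3
2│· ♙ · ♗ ♙ ♙ ♗ ♙│2
1│♖ ♘ ♕ · ♔ · ♘ ♖│1
  ─────────────────
  a b c d e f g h


d2, g2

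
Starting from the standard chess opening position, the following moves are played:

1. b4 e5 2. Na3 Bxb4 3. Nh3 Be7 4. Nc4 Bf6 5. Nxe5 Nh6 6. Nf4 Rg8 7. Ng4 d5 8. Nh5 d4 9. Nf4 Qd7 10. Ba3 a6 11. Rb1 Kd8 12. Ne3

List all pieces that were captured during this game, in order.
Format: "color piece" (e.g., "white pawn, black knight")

Tracking captures:
  Bxb4: captured white pawn
  Nxe5: captured black pawn

white pawn, black pawn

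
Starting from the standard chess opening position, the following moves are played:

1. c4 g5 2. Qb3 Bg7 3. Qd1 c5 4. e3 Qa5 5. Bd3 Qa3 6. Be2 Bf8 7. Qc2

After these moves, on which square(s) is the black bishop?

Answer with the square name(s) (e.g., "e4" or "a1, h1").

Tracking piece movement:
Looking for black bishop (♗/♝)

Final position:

  a b c d e f g h
  ─────────────────
8│♜ ♞ ♝ · ♚ ♝ ♞ ♜│8
7│♟ ♟ · ♟ ♟ ♟ · ♟│7
6│· · · · · · · ·│6
5│· · ♟ · · · ♟ ·│5
4│· · ♙ · · · · ·│4
3│♛ · · · ♙ · · ·│3
2│♙ ♙ ♕ ♙ ♗ ♙ ♙ ♙│2
1│♖ ♘ ♗ · ♔ · ♘ ♖│1
  ─────────────────
  a b c d e f g h


c8, f8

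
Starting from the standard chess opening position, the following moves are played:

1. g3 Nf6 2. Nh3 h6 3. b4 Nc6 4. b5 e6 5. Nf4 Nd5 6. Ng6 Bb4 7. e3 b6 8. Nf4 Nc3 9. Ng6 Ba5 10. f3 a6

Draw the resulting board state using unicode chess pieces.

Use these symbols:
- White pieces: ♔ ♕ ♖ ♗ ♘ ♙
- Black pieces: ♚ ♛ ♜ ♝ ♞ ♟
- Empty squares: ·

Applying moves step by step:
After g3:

♜ ♞ ♝ ♛ ♚ ♝ ♞ ♜
♟ ♟ ♟ ♟ ♟ ♟ ♟ ♟
· · · · · · · ·
· · · · · · · ·
· · · · · · · ·
· · · · · · ♙ ·
♙ ♙ ♙ ♙ ♙ ♙ · ♙
♖ ♘ ♗ ♕ ♔ ♗ ♘ ♖


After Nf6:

♜ ♞ ♝ ♛ ♚ ♝ · ♜
♟ ♟ ♟ ♟ ♟ ♟ ♟ ♟
· · · · · ♞ · ·
· · · · · · · ·
· · · · · · · ·
· · · · · · ♙ ·
♙ ♙ ♙ ♙ ♙ ♙ · ♙
♖ ♘ ♗ ♕ ♔ ♗ ♘ ♖


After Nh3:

♜ ♞ ♝ ♛ ♚ ♝ · ♜
♟ ♟ ♟ ♟ ♟ ♟ ♟ ♟
· · · · · ♞ · ·
· · · · · · · ·
· · · · · · · ·
· · · · · · ♙ ♘
♙ ♙ ♙ ♙ ♙ ♙ · ♙
♖ ♘ ♗ ♕ ♔ ♗ · ♖


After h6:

♜ ♞ ♝ ♛ ♚ ♝ · ♜
♟ ♟ ♟ ♟ ♟ ♟ ♟ ·
· · · · · ♞ · ♟
· · · · · · · ·
· · · · · · · ·
· · · · · · ♙ ♘
♙ ♙ ♙ ♙ ♙ ♙ · ♙
♖ ♘ ♗ ♕ ♔ ♗ · ♖


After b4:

♜ ♞ ♝ ♛ ♚ ♝ · ♜
♟ ♟ ♟ ♟ ♟ ♟ ♟ ·
· · · · · ♞ · ♟
· · · · · · · ·
· ♙ · · · · · ·
· · · · · · ♙ ♘
♙ · ♙ ♙ ♙ ♙ · ♙
♖ ♘ ♗ ♕ ♔ ♗ · ♖


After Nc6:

♜ · ♝ ♛ ♚ ♝ · ♜
♟ ♟ ♟ ♟ ♟ ♟ ♟ ·
· · ♞ · · ♞ · ♟
· · · · · · · ·
· ♙ · · · · · ·
· · · · · · ♙ ♘
♙ · ♙ ♙ ♙ ♙ · ♙
♖ ♘ ♗ ♕ ♔ ♗ · ♖


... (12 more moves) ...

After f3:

♜ · ♝ ♛ ♚ · · ♜
♟ · ♟ ♟ · ♟ ♟ ·
· ♟ ♞ · ♟ · ♘ ♟
♝ ♙ · · · · · ·
· · · · · · · ·
· · ♞ · ♙ ♙ ♙ ·
♙ · ♙ ♙ · · · ♙
♖ ♘ ♗ ♕ ♔ ♗ · ♖


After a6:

♜ · ♝ ♛ ♚ · · ♜
· · ♟ ♟ · ♟ ♟ ·
♟ ♟ ♞ · ♟ · ♘ ♟
♝ ♙ · · · · · ·
· · · · · · · ·
· · ♞ · ♙ ♙ ♙ ·
♙ · ♙ ♙ · · · ♙
♖ ♘ ♗ ♕ ♔ ♗ · ♖



  a b c d e f g h
  ─────────────────
8│♜ · ♝ ♛ ♚ · · ♜│8
7│· · ♟ ♟ · ♟ ♟ ·│7
6│♟ ♟ ♞ · ♟ · ♘ ♟│6
5│♝ ♙ · · · · · ·│5
4│· · · · · · · ·│4
3│· · ♞ · ♙ ♙ ♙ ·│3
2│♙ · ♙ ♙ · · · ♙│2
1│♖ ♘ ♗ ♕ ♔ ♗ · ♖│1
  ─────────────────
  a b c d e f g h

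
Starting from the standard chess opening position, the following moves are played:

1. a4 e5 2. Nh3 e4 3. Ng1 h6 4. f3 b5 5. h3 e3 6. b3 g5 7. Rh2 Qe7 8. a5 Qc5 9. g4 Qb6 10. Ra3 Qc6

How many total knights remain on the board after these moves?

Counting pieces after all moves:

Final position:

  a b c d e f g h
  ─────────────────
8│♜ ♞ ♝ · ♚ ♝ ♞ ♜│8
7│♟ · ♟ ♟ · ♟ · ·│7
6│· · ♛ · · · · ♟│6
5│♙ ♟ · · · · ♟ ·│5
4│· · · · · · ♙ ·│4
3│♖ ♙ · · ♟ ♙ · ♙│3
2│· · ♙ ♙ ♙ · · ♖│2
1│· ♘ ♗ ♕ ♔ ♗ ♘ ·│1
  ─────────────────
  a b c d e f g h


4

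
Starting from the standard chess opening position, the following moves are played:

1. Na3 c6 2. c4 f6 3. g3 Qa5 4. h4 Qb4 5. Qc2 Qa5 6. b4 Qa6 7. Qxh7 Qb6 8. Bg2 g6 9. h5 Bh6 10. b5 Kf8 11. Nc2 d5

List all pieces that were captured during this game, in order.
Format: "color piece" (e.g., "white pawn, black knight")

Tracking captures:
  Qxh7: captured black pawn

black pawn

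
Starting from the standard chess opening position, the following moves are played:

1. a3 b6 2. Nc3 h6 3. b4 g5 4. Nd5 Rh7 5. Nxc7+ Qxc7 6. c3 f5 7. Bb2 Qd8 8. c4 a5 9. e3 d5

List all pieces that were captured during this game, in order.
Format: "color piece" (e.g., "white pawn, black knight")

Tracking captures:
  Nxc7+: captured black pawn
  Qxc7: captured white knight

black pawn, white knight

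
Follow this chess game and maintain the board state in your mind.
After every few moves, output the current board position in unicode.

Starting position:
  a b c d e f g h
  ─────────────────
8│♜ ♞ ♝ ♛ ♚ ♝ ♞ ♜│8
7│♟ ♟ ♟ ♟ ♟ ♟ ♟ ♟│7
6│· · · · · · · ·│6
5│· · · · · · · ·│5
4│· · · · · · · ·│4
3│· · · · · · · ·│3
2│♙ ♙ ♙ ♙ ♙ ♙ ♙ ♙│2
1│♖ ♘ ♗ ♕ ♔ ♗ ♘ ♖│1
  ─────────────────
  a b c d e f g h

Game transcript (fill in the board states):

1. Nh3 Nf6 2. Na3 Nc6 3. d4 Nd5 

  a b c d e f g h
  ─────────────────
8│♜ · ♝ ♛ ♚ ♝ · ♜│8
7│♟ ♟ ♟ ♟ ♟ ♟ ♟ ♟│7
6│· · ♞ · · · · ·│6
5│· · · ♞ · · · ·│5
4│· · · ♙ · · · ·│4
3│♘ · · · · · · ♘│3
2│♙ ♙ ♙ · ♙ ♙ ♙ ♙│2
1│♖ · ♗ ♕ ♔ ♗ · ♖│1
  ─────────────────
  a b c d e f g h

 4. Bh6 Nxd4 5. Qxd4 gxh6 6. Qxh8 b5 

  a b c d e f g h
  ─────────────────
8│♜ · ♝ ♛ ♚ ♝ · ♕│8
7│♟ · ♟ ♟ ♟ ♟ · ♟│7
6│· · · · · · · ♟│6
5│· ♟ · ♞ · · · ·│5
4│· · · · · · · ·│4
3│♘ · · · · · · ♘│3
2│♙ ♙ ♙ · ♙ ♙ ♙ ♙│2
1│♖ · · · ♔ ♗ · ♖│1
  ─────────────────
  a b c d e f g h

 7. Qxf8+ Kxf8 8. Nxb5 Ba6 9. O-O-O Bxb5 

  a b c d e f g h
  ─────────────────
8│♜ · · ♛ · ♚ · ·│8
7│♟ · ♟ ♟ ♟ ♟ · ♟│7
6│· · · · · · · ♟│6
5│· ♝ · ♞ · · · ·│5
4│· · · · · · · ·│4
3│· · · · · · · ♘│3
2│♙ ♙ ♙ · ♙ ♙ ♙ ♙│2
1│· · ♔ ♖ · ♗ · ♖│1
  ─────────────────
  a b c d e f g h

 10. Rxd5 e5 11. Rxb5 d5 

  a b c d e f g h
  ─────────────────
8│♜ · · ♛ · ♚ · ·│8
7│♟ · ♟ · · ♟ · ♟│7
6│· · · · · · · ♟│6
5│· ♖ · ♟ ♟ · · ·│5
4│· · · · · · · ·│4
3│· · · · · · · ♘│3
2│♙ ♙ ♙ · ♙ ♙ ♙ ♙│2
1│· · ♔ · · ♗ · ♖│1
  ─────────────────
  a b c d e f g h


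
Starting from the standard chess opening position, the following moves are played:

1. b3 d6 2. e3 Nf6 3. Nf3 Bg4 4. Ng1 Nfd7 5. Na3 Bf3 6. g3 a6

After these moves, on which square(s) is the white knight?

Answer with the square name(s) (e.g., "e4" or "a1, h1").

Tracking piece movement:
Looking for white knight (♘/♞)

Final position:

  a b c d e f g h
  ─────────────────
8│♜ ♞ · ♛ ♚ ♝ · ♜│8
7│· ♟ ♟ ♞ ♟ ♟ ♟ ♟│7
6│♟ · · ♟ · · · ·│6
5│· · · · · · · ·│5
4│· · · · · · · ·│4
3│♘ ♙ · · ♙ ♝ ♙ ·│3
2│♙ · ♙ ♙ · ♙ · ♙│2
1│♖ · ♗ ♕ ♔ ♗ ♘ ♖│1
  ─────────────────
  a b c d e f g h


a3, g1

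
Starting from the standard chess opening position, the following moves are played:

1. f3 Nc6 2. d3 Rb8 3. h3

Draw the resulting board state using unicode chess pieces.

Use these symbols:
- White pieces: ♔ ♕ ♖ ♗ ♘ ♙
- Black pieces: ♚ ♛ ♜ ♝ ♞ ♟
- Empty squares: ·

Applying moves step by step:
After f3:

♜ ♞ ♝ ♛ ♚ ♝ ♞ ♜
♟ ♟ ♟ ♟ ♟ ♟ ♟ ♟
· · · · · · · ·
· · · · · · · ·
· · · · · · · ·
· · · · · ♙ · ·
♙ ♙ ♙ ♙ ♙ · ♙ ♙
♖ ♘ ♗ ♕ ♔ ♗ ♘ ♖


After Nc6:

♜ · ♝ ♛ ♚ ♝ ♞ ♜
♟ ♟ ♟ ♟ ♟ ♟ ♟ ♟
· · ♞ · · · · ·
· · · · · · · ·
· · · · · · · ·
· · · · · ♙ · ·
♙ ♙ ♙ ♙ ♙ · ♙ ♙
♖ ♘ ♗ ♕ ♔ ♗ ♘ ♖


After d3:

♜ · ♝ ♛ ♚ ♝ ♞ ♜
♟ ♟ ♟ ♟ ♟ ♟ ♟ ♟
· · ♞ · · · · ·
· · · · · · · ·
· · · · · · · ·
· · · ♙ · ♙ · ·
♙ ♙ ♙ · ♙ · ♙ ♙
♖ ♘ ♗ ♕ ♔ ♗ ♘ ♖


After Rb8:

· ♜ ♝ ♛ ♚ ♝ ♞ ♜
♟ ♟ ♟ ♟ ♟ ♟ ♟ ♟
· · ♞ · · · · ·
· · · · · · · ·
· · · · · · · ·
· · · ♙ · ♙ · ·
♙ ♙ ♙ · ♙ · ♙ ♙
♖ ♘ ♗ ♕ ♔ ♗ ♘ ♖


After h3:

· ♜ ♝ ♛ ♚ ♝ ♞ ♜
♟ ♟ ♟ ♟ ♟ ♟ ♟ ♟
· · ♞ · · · · ·
· · · · · · · ·
· · · · · · · ·
· · · ♙ · ♙ · ♙
♙ ♙ ♙ · ♙ · ♙ ·
♖ ♘ ♗ ♕ ♔ ♗ ♘ ♖



  a b c d e f g h
  ─────────────────
8│· ♜ ♝ ♛ ♚ ♝ ♞ ♜│8
7│♟ ♟ ♟ ♟ ♟ ♟ ♟ ♟│7
6│· · ♞ · · · · ·│6
5│· · · · · · · ·│5
4│· · · · · · · ·│4
3│· · · ♙ · ♙ · ♙│3
2│♙ ♙ ♙ · ♙ · ♙ ·│2
1│♖ ♘ ♗ ♕ ♔ ♗ ♘ ♖│1
  ─────────────────
  a b c d e f g h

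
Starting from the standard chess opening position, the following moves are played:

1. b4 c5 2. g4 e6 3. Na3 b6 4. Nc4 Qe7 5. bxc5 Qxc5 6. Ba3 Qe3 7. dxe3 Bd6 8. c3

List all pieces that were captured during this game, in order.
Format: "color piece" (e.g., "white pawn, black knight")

Tracking captures:
  bxc5: captured black pawn
  Qxc5: captured white pawn
  dxe3: captured black queen

black pawn, white pawn, black queen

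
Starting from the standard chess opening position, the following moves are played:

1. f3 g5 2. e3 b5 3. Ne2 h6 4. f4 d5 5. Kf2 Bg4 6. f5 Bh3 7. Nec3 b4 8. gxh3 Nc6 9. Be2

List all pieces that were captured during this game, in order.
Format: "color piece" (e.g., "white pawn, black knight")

Tracking captures:
  gxh3: captured black bishop

black bishop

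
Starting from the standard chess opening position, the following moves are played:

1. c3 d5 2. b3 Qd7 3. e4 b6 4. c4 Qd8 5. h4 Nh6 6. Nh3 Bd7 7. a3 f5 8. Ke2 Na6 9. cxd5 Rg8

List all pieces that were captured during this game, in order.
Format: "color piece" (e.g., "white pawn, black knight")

Tracking captures:
  cxd5: captured black pawn

black pawn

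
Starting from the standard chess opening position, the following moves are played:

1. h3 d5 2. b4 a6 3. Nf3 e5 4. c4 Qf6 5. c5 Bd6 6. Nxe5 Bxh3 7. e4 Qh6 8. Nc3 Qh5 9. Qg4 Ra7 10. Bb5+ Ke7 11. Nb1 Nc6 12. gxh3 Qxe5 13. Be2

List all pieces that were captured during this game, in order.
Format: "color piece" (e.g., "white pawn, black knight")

Tracking captures:
  Nxe5: captured black pawn
  Bxh3: captured white pawn
  gxh3: captured black bishop
  Qxe5: captured white knight

black pawn, white pawn, black bishop, white knight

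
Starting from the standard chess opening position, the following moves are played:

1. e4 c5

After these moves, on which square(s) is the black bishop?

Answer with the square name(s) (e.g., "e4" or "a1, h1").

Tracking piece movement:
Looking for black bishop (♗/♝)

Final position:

  a b c d e f g h
  ─────────────────
8│♜ ♞ ♝ ♛ ♚ ♝ ♞ ♜│8
7│♟ ♟ · ♟ ♟ ♟ ♟ ♟│7
6│· · · · · · · ·│6
5│· · ♟ · · · · ·│5
4│· · · · ♙ · · ·│4
3│· · · · · · · ·│3
2│♙ ♙ ♙ ♙ · ♙ ♙ ♙│2
1│♖ ♘ ♗ ♕ ♔ ♗ ♘ ♖│1
  ─────────────────
  a b c d e f g h


c8, f8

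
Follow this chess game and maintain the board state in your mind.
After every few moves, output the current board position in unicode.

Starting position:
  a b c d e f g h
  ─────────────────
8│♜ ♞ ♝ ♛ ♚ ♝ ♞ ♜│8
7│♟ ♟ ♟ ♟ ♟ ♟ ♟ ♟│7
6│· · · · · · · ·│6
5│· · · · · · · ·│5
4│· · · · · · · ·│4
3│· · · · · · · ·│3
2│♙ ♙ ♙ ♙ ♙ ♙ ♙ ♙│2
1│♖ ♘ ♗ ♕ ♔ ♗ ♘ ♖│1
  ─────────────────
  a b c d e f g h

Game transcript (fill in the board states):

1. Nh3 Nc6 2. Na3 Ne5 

  a b c d e f g h
  ─────────────────
8│♜ · ♝ ♛ ♚ ♝ ♞ ♜│8
7│♟ ♟ ♟ ♟ ♟ ♟ ♟ ♟│7
6│· · · · · · · ·│6
5│· · · · ♞ · · ·│5
4│· · · · · · · ·│4
3│♘ · · · · · · ♘│3
2│♙ ♙ ♙ ♙ ♙ ♙ ♙ ♙│2
1│♖ · ♗ ♕ ♔ ♗ · ♖│1
  ─────────────────
  a b c d e f g h

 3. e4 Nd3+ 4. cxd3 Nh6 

  a b c d e f g h
  ─────────────────
8│♜ · ♝ ♛ ♚ ♝ · ♜│8
7│♟ ♟ ♟ ♟ ♟ ♟ ♟ ♟│7
6│· · · · · · · ♞│6
5│· · · · · · · ·│5
4│· · · · ♙ · · ·│4
3│♘ · · ♙ · · · ♘│3
2│♙ ♙ · ♙ · ♙ ♙ ♙│2
1│♖ · ♗ ♕ ♔ ♗ · ♖│1
  ─────────────────
  a b c d e f g h

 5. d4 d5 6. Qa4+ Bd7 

  a b c d e f g h
  ─────────────────
8│♜ · · ♛ ♚ ♝ · ♜│8
7│♟ ♟ ♟ ♝ ♟ ♟ ♟ ♟│7
6│· · · · · · · ♞│6
5│· · · ♟ · · · ·│5
4│♕ · · ♙ ♙ · · ·│4
3│♘ · · · · · · ♘│3
2│♙ ♙ · ♙ · ♙ ♙ ♙│2
1│♖ · ♗ · ♔ ♗ · ♖│1
  ─────────────────
  a b c d e f g h



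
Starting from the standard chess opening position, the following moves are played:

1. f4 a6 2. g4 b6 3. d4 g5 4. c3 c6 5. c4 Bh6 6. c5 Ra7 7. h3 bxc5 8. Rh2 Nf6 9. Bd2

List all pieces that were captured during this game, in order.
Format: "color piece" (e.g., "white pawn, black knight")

Tracking captures:
  bxc5: captured white pawn

white pawn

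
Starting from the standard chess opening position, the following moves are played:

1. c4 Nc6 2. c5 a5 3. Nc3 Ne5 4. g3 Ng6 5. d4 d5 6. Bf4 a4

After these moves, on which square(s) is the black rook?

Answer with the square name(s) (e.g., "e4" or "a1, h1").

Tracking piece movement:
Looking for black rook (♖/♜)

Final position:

  a b c d e f g h
  ─────────────────
8│♜ · ♝ ♛ ♚ ♝ ♞ ♜│8
7│· ♟ ♟ · ♟ ♟ ♟ ♟│7
6│· · · · · · ♞ ·│6
5│· · ♙ ♟ · · · ·│5
4│♟ · · ♙ · ♗ · ·│4
3│· · ♘ · · · ♙ ·│3
2│♙ ♙ · · ♙ ♙ · ♙│2
1│♖ · · ♕ ♔ ♗ ♘ ♖│1
  ─────────────────
  a b c d e f g h


a8, h8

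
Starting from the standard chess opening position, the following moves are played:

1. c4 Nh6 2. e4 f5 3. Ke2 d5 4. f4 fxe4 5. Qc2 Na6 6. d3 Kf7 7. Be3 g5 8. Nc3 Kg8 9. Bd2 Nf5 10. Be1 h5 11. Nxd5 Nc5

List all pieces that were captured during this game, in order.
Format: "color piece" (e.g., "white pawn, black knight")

Tracking captures:
  fxe4: captured white pawn
  Nxd5: captured black pawn

white pawn, black pawn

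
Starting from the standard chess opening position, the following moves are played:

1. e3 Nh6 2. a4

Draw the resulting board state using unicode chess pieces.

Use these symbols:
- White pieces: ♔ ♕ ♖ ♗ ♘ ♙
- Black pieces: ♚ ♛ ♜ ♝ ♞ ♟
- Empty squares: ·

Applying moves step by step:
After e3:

♜ ♞ ♝ ♛ ♚ ♝ ♞ ♜
♟ ♟ ♟ ♟ ♟ ♟ ♟ ♟
· · · · · · · ·
· · · · · · · ·
· · · · · · · ·
· · · · ♙ · · ·
♙ ♙ ♙ ♙ · ♙ ♙ ♙
♖ ♘ ♗ ♕ ♔ ♗ ♘ ♖


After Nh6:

♜ ♞ ♝ ♛ ♚ ♝ · ♜
♟ ♟ ♟ ♟ ♟ ♟ ♟ ♟
· · · · · · · ♞
· · · · · · · ·
· · · · · · · ·
· · · · ♙ · · ·
♙ ♙ ♙ ♙ · ♙ ♙ ♙
♖ ♘ ♗ ♕ ♔ ♗ ♘ ♖


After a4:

♜ ♞ ♝ ♛ ♚ ♝ · ♜
♟ ♟ ♟ ♟ ♟ ♟ ♟ ♟
· · · · · · · ♞
· · · · · · · ·
♙ · · · · · · ·
· · · · ♙ · · ·
· ♙ ♙ ♙ · ♙ ♙ ♙
♖ ♘ ♗ ♕ ♔ ♗ ♘ ♖



  a b c d e f g h
  ─────────────────
8│♜ ♞ ♝ ♛ ♚ ♝ · ♜│8
7│♟ ♟ ♟ ♟ ♟ ♟ ♟ ♟│7
6│· · · · · · · ♞│6
5│· · · · · · · ·│5
4│♙ · · · · · · ·│4
3│· · · · ♙ · · ·│3
2│· ♙ ♙ ♙ · ♙ ♙ ♙│2
1│♖ ♘ ♗ ♕ ♔ ♗ ♘ ♖│1
  ─────────────────
  a b c d e f g h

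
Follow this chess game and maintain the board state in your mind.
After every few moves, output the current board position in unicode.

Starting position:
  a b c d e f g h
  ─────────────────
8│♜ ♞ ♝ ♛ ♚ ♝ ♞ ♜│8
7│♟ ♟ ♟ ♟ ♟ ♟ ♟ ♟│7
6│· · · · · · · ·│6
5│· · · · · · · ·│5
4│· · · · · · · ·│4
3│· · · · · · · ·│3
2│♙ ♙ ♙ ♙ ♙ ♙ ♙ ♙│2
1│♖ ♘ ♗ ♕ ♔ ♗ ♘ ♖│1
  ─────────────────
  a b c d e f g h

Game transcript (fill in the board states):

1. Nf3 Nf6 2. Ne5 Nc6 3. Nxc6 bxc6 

  a b c d e f g h
  ─────────────────
8│♜ · ♝ ♛ ♚ ♝ · ♜│8
7│♟ · ♟ ♟ ♟ ♟ ♟ ♟│7
6│· · ♟ · · ♞ · ·│6
5│· · · · · · · ·│5
4│· · · · · · · ·│4
3│· · · · · · · ·│3
2│♙ ♙ ♙ ♙ ♙ ♙ ♙ ♙│2
1│♖ ♘ ♗ ♕ ♔ ♗ · ♖│1
  ─────────────────
  a b c d e f g h

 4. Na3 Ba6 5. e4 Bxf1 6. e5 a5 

  a b c d e f g h
  ─────────────────
8│♜ · · ♛ ♚ ♝ · ♜│8
7│· · ♟ ♟ ♟ ♟ ♟ ♟│7
6│· · ♟ · · ♞ · ·│6
5│♟ · · · ♙ · · ·│5
4│· · · · · · · ·│4
3│♘ · · · · · · ·│3
2│♙ ♙ ♙ ♙ · ♙ ♙ ♙│2
1│♖ · ♗ ♕ ♔ ♝ · ♖│1
  ─────────────────
  a b c d e f g h

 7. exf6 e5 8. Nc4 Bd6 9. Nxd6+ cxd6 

  a b c d e f g h
  ─────────────────
8│♜ · · ♛ ♚ · · ♜│8
7│· · · ♟ · ♟ ♟ ♟│7
6│· · ♟ ♟ · ♙ · ·│6
5│♟ · · · ♟ · · ·│5
4│· · · · · · · ·│4
3│· · · · · · · ·│3
2│♙ ♙ ♙ ♙ · ♙ ♙ ♙│2
1│♖ · ♗ ♕ ♔ ♝ · ♖│1
  ─────────────────
  a b c d e f g h

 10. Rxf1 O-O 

  a b c d e f g h
  ─────────────────
8│♜ · · ♛ · ♜ ♚ ·│8
7│· · · ♟ · ♟ ♟ ♟│7
6│· · ♟ ♟ · ♙ · ·│6
5│♟ · · · ♟ · · ·│5
4│· · · · · · · ·│4
3│· · · · · · · ·│3
2│♙ ♙ ♙ ♙ · ♙ ♙ ♙│2
1│♖ · ♗ ♕ ♔ ♖ · ·│1
  ─────────────────
  a b c d e f g h


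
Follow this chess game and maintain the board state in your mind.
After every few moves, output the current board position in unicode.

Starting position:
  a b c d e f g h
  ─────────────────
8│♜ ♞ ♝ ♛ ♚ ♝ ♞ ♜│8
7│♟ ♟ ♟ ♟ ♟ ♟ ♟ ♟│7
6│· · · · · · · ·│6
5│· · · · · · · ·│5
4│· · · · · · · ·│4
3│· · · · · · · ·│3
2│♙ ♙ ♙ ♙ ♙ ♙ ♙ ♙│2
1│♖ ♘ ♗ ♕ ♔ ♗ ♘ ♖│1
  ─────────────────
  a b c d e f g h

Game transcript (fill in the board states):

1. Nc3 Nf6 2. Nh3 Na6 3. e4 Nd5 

  a b c d e f g h
  ─────────────────
8│♜ · ♝ ♛ ♚ ♝ · ♜│8
7│♟ ♟ ♟ ♟ ♟ ♟ ♟ ♟│7
6│♞ · · · · · · ·│6
5│· · · ♞ · · · ·│5
4│· · · · ♙ · · ·│4
3│· · ♘ · · · · ♘│3
2│♙ ♙ ♙ ♙ · ♙ ♙ ♙│2
1│♖ · ♗ ♕ ♔ ♗ · ♖│1
  ─────────────────
  a b c d e f g h

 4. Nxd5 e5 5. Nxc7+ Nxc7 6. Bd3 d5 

  a b c d e f g h
  ─────────────────
8│♜ · ♝ ♛ ♚ ♝ · ♜│8
7│♟ ♟ ♞ · · ♟ ♟ ♟│7
6│· · · · · · · ·│6
5│· · · ♟ ♟ · · ·│5
4│· · · · ♙ · · ·│4
3│· · · ♗ · · · ♘│3
2│♙ ♙ ♙ ♙ · ♙ ♙ ♙│2
1│♖ · ♗ ♕ ♔ · · ♖│1
  ─────────────────
  a b c d e f g h

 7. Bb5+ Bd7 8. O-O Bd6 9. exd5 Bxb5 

  a b c d e f g h
  ─────────────────
8│♜ · · ♛ ♚ · · ♜│8
7│♟ ♟ ♞ · · ♟ ♟ ♟│7
6│· · · ♝ · · · ·│6
5│· ♝ · ♙ ♟ · · ·│5
4│· · · · · · · ·│4
3│· · · · · · · ♘│3
2│♙ ♙ ♙ ♙ · ♙ ♙ ♙│2
1│♖ · ♗ ♕ · ♖ ♔ ·│1
  ─────────────────
  a b c d e f g h

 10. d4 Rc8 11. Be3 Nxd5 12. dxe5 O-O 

  a b c d e f g h
  ─────────────────
8│· · ♜ ♛ · ♜ ♚ ·│8
7│♟ ♟ · · · ♟ ♟ ♟│7
6│· · · ♝ · · · ·│6
5│· ♝ · ♞ ♙ · · ·│5
4│· · · · · · · ·│4
3│· · · · ♗ · · ♘│3
2│♙ ♙ ♙ · · ♙ ♙ ♙│2
1│♖ · · ♕ · ♖ ♔ ·│1
  ─────────────────
  a b c d e f g h

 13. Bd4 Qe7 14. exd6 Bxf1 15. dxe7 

  a b c d e f g h
  ─────────────────
8│· · ♜ · · ♜ ♚ ·│8
7│♟ ♟ · · ♙ ♟ ♟ ♟│7
6│· · · · · · · ·│6
5│· · · ♞ · · · ·│5
4│· · · ♗ · · · ·│4
3│· · · · · · · ♘│3
2│♙ ♙ ♙ · · ♙ ♙ ♙│2
1│♖ · · ♕ · ♝ ♔ ·│1
  ─────────────────
  a b c d e f g h


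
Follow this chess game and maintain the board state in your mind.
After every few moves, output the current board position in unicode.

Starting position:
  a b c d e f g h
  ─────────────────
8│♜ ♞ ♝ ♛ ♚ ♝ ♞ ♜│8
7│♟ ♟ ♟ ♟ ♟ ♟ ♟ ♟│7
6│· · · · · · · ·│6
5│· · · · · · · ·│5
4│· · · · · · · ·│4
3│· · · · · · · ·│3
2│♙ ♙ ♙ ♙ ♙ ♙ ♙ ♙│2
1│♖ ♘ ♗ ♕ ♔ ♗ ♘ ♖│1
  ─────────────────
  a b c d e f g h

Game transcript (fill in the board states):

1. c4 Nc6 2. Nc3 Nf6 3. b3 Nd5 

  a b c d e f g h
  ─────────────────
8│♜ · ♝ ♛ ♚ ♝ · ♜│8
7│♟ ♟ ♟ ♟ ♟ ♟ ♟ ♟│7
6│· · ♞ · · · · ·│6
5│· · · ♞ · · · ·│5
4│· · ♙ · · · · ·│4
3│· ♙ ♘ · · · · ·│3
2│♙ · · ♙ ♙ ♙ ♙ ♙│2
1│♖ · ♗ ♕ ♔ ♗ ♘ ♖│1
  ─────────────────
  a b c d e f g h

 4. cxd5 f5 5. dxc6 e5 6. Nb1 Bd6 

  a b c d e f g h
  ─────────────────
8│♜ · ♝ ♛ ♚ · · ♜│8
7│♟ ♟ ♟ ♟ · · ♟ ♟│7
6│· · ♙ ♝ · · · ·│6
5│· · · · ♟ ♟ · ·│5
4│· · · · · · · ·│4
3│· ♙ · · · · · ·│3
2│♙ · · ♙ ♙ ♙ ♙ ♙│2
1│♖ ♘ ♗ ♕ ♔ ♗ ♘ ♖│1
  ─────────────────
  a b c d e f g h

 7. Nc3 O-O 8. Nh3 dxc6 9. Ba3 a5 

  a b c d e f g h
  ─────────────────
8│♜ · ♝ ♛ · ♜ ♚ ·│8
7│· ♟ ♟ · · · ♟ ♟│7
6│· · ♟ ♝ · · · ·│6
5│♟ · · · ♟ ♟ · ·│5
4│· · · · · · · ·│4
3│♗ ♙ ♘ · · · · ♘│3
2│♙ · · ♙ ♙ ♙ ♙ ♙│2
1│♖ · · ♕ ♔ ♗ · ♖│1
  ─────────────────
  a b c d e f g h

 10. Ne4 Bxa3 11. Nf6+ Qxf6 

  a b c d e f g h
  ─────────────────
8│♜ · ♝ · · ♜ ♚ ·│8
7│· ♟ ♟ · · · ♟ ♟│7
6│· · ♟ · · ♛ · ·│6
5│♟ · · · ♟ ♟ · ·│5
4│· · · · · · · ·│4
3│♝ ♙ · · · · · ♘│3
2│♙ · · ♙ ♙ ♙ ♙ ♙│2
1│♖ · · ♕ ♔ ♗ · ♖│1
  ─────────────────
  a b c d e f g h


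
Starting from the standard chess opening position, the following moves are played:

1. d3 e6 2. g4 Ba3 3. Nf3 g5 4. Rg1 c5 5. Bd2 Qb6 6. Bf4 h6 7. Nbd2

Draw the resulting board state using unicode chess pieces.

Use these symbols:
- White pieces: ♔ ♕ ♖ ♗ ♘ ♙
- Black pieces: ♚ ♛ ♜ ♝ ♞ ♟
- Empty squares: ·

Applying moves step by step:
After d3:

♜ ♞ ♝ ♛ ♚ ♝ ♞ ♜
♟ ♟ ♟ ♟ ♟ ♟ ♟ ♟
· · · · · · · ·
· · · · · · · ·
· · · · · · · ·
· · · ♙ · · · ·
♙ ♙ ♙ · ♙ ♙ ♙ ♙
♖ ♘ ♗ ♕ ♔ ♗ ♘ ♖


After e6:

♜ ♞ ♝ ♛ ♚ ♝ ♞ ♜
♟ ♟ ♟ ♟ · ♟ ♟ ♟
· · · · ♟ · · ·
· · · · · · · ·
· · · · · · · ·
· · · ♙ · · · ·
♙ ♙ ♙ · ♙ ♙ ♙ ♙
♖ ♘ ♗ ♕ ♔ ♗ ♘ ♖


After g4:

♜ ♞ ♝ ♛ ♚ ♝ ♞ ♜
♟ ♟ ♟ ♟ · ♟ ♟ ♟
· · · · ♟ · · ·
· · · · · · · ·
· · · · · · ♙ ·
· · · ♙ · · · ·
♙ ♙ ♙ · ♙ ♙ · ♙
♖ ♘ ♗ ♕ ♔ ♗ ♘ ♖


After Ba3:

♜ ♞ ♝ ♛ ♚ · ♞ ♜
♟ ♟ ♟ ♟ · ♟ ♟ ♟
· · · · ♟ · · ·
· · · · · · · ·
· · · · · · ♙ ·
♝ · · ♙ · · · ·
♙ ♙ ♙ · ♙ ♙ · ♙
♖ ♘ ♗ ♕ ♔ ♗ ♘ ♖


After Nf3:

♜ ♞ ♝ ♛ ♚ · ♞ ♜
♟ ♟ ♟ ♟ · ♟ ♟ ♟
· · · · ♟ · · ·
· · · · · · · ·
· · · · · · ♙ ·
♝ · · ♙ · ♘ · ·
♙ ♙ ♙ · ♙ ♙ · ♙
♖ ♘ ♗ ♕ ♔ ♗ · ♖


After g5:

♜ ♞ ♝ ♛ ♚ · ♞ ♜
♟ ♟ ♟ ♟ · ♟ · ♟
· · · · ♟ · · ·
· · · · · · ♟ ·
· · · · · · ♙ ·
♝ · · ♙ · ♘ · ·
♙ ♙ ♙ · ♙ ♙ · ♙
♖ ♘ ♗ ♕ ♔ ♗ · ♖


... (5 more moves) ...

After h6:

♜ ♞ ♝ · ♚ · ♞ ♜
♟ ♟ · ♟ · ♟ · ·
· ♛ · · ♟ · · ♟
· · ♟ · · · ♟ ·
· · · · · ♗ ♙ ·
♝ · · ♙ · ♘ · ·
♙ ♙ ♙ · ♙ ♙ · ♙
♖ ♘ · ♕ ♔ ♗ ♖ ·


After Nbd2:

♜ ♞ ♝ · ♚ · ♞ ♜
♟ ♟ · ♟ · ♟ · ·
· ♛ · · ♟ · · ♟
· · ♟ · · · ♟ ·
· · · · · ♗ ♙ ·
♝ · · ♙ · ♘ · ·
♙ ♙ ♙ ♘ ♙ ♙ · ♙
♖ · · ♕ ♔ ♗ ♖ ·



  a b c d e f g h
  ─────────────────
8│♜ ♞ ♝ · ♚ · ♞ ♜│8
7│♟ ♟ · ♟ · ♟ · ·│7
6│· ♛ · · ♟ · · ♟│6
5│· · ♟ · · · ♟ ·│5
4│· · · · · ♗ ♙ ·│4
3│♝ · · ♙ · ♘ · ·│3
2│♙ ♙ ♙ ♘ ♙ ♙ · ♙│2
1│♖ · · ♕ ♔ ♗ ♖ ·│1
  ─────────────────
  a b c d e f g h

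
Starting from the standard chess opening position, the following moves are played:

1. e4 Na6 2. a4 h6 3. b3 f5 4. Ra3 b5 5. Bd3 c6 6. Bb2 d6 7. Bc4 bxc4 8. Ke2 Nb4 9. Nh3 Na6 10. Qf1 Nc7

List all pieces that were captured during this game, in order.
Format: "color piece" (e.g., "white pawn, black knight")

Tracking captures:
  bxc4: captured white bishop

white bishop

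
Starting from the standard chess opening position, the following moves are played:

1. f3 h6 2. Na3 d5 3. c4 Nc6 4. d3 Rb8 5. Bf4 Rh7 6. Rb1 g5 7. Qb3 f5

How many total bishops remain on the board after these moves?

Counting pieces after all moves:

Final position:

  a b c d e f g h
  ─────────────────
8│· ♜ ♝ ♛ ♚ ♝ ♞ ·│8
7│♟ ♟ ♟ · ♟ · · ♜│7
6│· · ♞ · · · · ♟│6
5│· · · ♟ · ♟ ♟ ·│5
4│· · ♙ · · ♗ · ·│4
3│♘ ♕ · ♙ · ♙ · ·│3
2│♙ ♙ · · ♙ · ♙ ♙│2
1│· ♖ · · ♔ ♗ ♘ ♖│1
  ─────────────────
  a b c d e f g h


4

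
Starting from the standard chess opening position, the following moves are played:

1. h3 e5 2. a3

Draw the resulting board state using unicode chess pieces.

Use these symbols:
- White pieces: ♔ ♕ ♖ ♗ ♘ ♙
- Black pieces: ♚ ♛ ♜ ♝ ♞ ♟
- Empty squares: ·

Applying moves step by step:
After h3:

♜ ♞ ♝ ♛ ♚ ♝ ♞ ♜
♟ ♟ ♟ ♟ ♟ ♟ ♟ ♟
· · · · · · · ·
· · · · · · · ·
· · · · · · · ·
· · · · · · · ♙
♙ ♙ ♙ ♙ ♙ ♙ ♙ ·
♖ ♘ ♗ ♕ ♔ ♗ ♘ ♖


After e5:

♜ ♞ ♝ ♛ ♚ ♝ ♞ ♜
♟ ♟ ♟ ♟ · ♟ ♟ ♟
· · · · · · · ·
· · · · ♟ · · ·
· · · · · · · ·
· · · · · · · ♙
♙ ♙ ♙ ♙ ♙ ♙ ♙ ·
♖ ♘ ♗ ♕ ♔ ♗ ♘ ♖


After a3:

♜ ♞ ♝ ♛ ♚ ♝ ♞ ♜
♟ ♟ ♟ ♟ · ♟ ♟ ♟
· · · · · · · ·
· · · · ♟ · · ·
· · · · · · · ·
♙ · · · · · · ♙
· ♙ ♙ ♙ ♙ ♙ ♙ ·
♖ ♘ ♗ ♕ ♔ ♗ ♘ ♖



  a b c d e f g h
  ─────────────────
8│♜ ♞ ♝ ♛ ♚ ♝ ♞ ♜│8
7│♟ ♟ ♟ ♟ · ♟ ♟ ♟│7
6│· · · · · · · ·│6
5│· · · · ♟ · · ·│5
4│· · · · · · · ·│4
3│♙ · · · · · · ♙│3
2│· ♙ ♙ ♙ ♙ ♙ ♙ ·│2
1│♖ ♘ ♗ ♕ ♔ ♗ ♘ ♖│1
  ─────────────────
  a b c d e f g h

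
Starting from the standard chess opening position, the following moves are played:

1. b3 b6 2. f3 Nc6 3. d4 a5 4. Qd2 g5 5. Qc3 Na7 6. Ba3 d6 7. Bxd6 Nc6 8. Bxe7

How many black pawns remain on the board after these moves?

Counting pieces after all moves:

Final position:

  a b c d e f g h
  ─────────────────
8│♜ · ♝ ♛ ♚ ♝ ♞ ♜│8
7│· · ♟ · ♗ ♟ · ♟│7
6│· ♟ ♞ · · · · ·│6
5│♟ · · · · · ♟ ·│5
4│· · · ♙ · · · ·│4
3│· ♙ ♕ · · ♙ · ·│3
2│♙ · ♙ · ♙ · ♙ ♙│2
1│♖ ♘ · · ♔ ♗ ♘ ♖│1
  ─────────────────
  a b c d e f g h


6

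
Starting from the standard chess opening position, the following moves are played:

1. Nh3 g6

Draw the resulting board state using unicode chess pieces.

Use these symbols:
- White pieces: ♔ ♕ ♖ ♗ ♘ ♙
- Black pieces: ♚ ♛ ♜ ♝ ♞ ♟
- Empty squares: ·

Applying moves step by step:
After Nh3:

♜ ♞ ♝ ♛ ♚ ♝ ♞ ♜
♟ ♟ ♟ ♟ ♟ ♟ ♟ ♟
· · · · · · · ·
· · · · · · · ·
· · · · · · · ·
· · · · · · · ♘
♙ ♙ ♙ ♙ ♙ ♙ ♙ ♙
♖ ♘ ♗ ♕ ♔ ♗ · ♖


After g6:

♜ ♞ ♝ ♛ ♚ ♝ ♞ ♜
♟ ♟ ♟ ♟ ♟ ♟ · ♟
· · · · · · ♟ ·
· · · · · · · ·
· · · · · · · ·
· · · · · · · ♘
♙ ♙ ♙ ♙ ♙ ♙ ♙ ♙
♖ ♘ ♗ ♕ ♔ ♗ · ♖



  a b c d e f g h
  ─────────────────
8│♜ ♞ ♝ ♛ ♚ ♝ ♞ ♜│8
7│♟ ♟ ♟ ♟ ♟ ♟ · ♟│7
6│· · · · · · ♟ ·│6
5│· · · · · · · ·│5
4│· · · · · · · ·│4
3│· · · · · · · ♘│3
2│♙ ♙ ♙ ♙ ♙ ♙ ♙ ♙│2
1│♖ ♘ ♗ ♕ ♔ ♗ · ♖│1
  ─────────────────
  a b c d e f g h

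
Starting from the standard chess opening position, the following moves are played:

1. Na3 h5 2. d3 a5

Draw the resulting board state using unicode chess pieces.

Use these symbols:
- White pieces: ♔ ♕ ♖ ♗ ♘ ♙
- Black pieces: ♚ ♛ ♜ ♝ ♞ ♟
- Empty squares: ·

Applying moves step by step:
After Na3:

♜ ♞ ♝ ♛ ♚ ♝ ♞ ♜
♟ ♟ ♟ ♟ ♟ ♟ ♟ ♟
· · · · · · · ·
· · · · · · · ·
· · · · · · · ·
♘ · · · · · · ·
♙ ♙ ♙ ♙ ♙ ♙ ♙ ♙
♖ · ♗ ♕ ♔ ♗ ♘ ♖


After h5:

♜ ♞ ♝ ♛ ♚ ♝ ♞ ♜
♟ ♟ ♟ ♟ ♟ ♟ ♟ ·
· · · · · · · ·
· · · · · · · ♟
· · · · · · · ·
♘ · · · · · · ·
♙ ♙ ♙ ♙ ♙ ♙ ♙ ♙
♖ · ♗ ♕ ♔ ♗ ♘ ♖


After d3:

♜ ♞ ♝ ♛ ♚ ♝ ♞ ♜
♟ ♟ ♟ ♟ ♟ ♟ ♟ ·
· · · · · · · ·
· · · · · · · ♟
· · · · · · · ·
♘ · · ♙ · · · ·
♙ ♙ ♙ · ♙ ♙ ♙ ♙
♖ · ♗ ♕ ♔ ♗ ♘ ♖


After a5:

♜ ♞ ♝ ♛ ♚ ♝ ♞ ♜
· ♟ ♟ ♟ ♟ ♟ ♟ ·
· · · · · · · ·
♟ · · · · · · ♟
· · · · · · · ·
♘ · · ♙ · · · ·
♙ ♙ ♙ · ♙ ♙ ♙ ♙
♖ · ♗ ♕ ♔ ♗ ♘ ♖



  a b c d e f g h
  ─────────────────
8│♜ ♞ ♝ ♛ ♚ ♝ ♞ ♜│8
7│· ♟ ♟ ♟ ♟ ♟ ♟ ·│7
6│· · · · · · · ·│6
5│♟ · · · · · · ♟│5
4│· · · · · · · ·│4
3│♘ · · ♙ · · · ·│3
2│♙ ♙ ♙ · ♙ ♙ ♙ ♙│2
1│♖ · ♗ ♕ ♔ ♗ ♘ ♖│1
  ─────────────────
  a b c d e f g h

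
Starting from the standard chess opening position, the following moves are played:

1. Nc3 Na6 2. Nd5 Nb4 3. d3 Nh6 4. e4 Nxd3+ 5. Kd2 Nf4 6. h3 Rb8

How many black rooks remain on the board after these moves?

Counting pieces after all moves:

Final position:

  a b c d e f g h
  ─────────────────
8│· ♜ ♝ ♛ ♚ ♝ · ♜│8
7│♟ ♟ ♟ ♟ ♟ ♟ ♟ ♟│7
6│· · · · · · · ♞│6
5│· · · ♘ · · · ·│5
4│· · · · ♙ ♞ · ·│4
3│· · · · · · · ♙│3
2│♙ ♙ ♙ ♔ · ♙ ♙ ·│2
1│♖ · ♗ ♕ · ♗ ♘ ♖│1
  ─────────────────
  a b c d e f g h


2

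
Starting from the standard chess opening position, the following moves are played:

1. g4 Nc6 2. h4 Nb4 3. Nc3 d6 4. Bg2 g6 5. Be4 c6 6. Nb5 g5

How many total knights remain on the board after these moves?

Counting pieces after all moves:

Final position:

  a b c d e f g h
  ─────────────────
8│♜ · ♝ ♛ ♚ ♝ ♞ ♜│8
7│♟ ♟ · · ♟ ♟ · ♟│7
6│· · ♟ ♟ · · · ·│6
5│· ♘ · · · · ♟ ·│5
4│· ♞ · · ♗ · ♙ ♙│4
3│· · · · · · · ·│3
2│♙ ♙ ♙ ♙ ♙ ♙ · ·│2
1│♖ · ♗ ♕ ♔ · ♘ ♖│1
  ─────────────────
  a b c d e f g h


4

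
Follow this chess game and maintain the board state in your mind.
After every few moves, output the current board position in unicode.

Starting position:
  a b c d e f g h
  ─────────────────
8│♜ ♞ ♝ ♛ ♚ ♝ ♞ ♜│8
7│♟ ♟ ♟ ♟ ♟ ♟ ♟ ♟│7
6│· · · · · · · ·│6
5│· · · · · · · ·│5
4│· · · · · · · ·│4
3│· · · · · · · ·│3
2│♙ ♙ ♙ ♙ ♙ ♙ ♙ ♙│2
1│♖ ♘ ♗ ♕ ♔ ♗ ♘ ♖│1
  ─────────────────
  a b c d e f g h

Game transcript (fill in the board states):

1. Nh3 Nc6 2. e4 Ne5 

  a b c d e f g h
  ─────────────────
8│♜ · ♝ ♛ ♚ ♝ ♞ ♜│8
7│♟ ♟ ♟ ♟ ♟ ♟ ♟ ♟│7
6│· · · · · · · ·│6
5│· · · · ♞ · · ·│5
4│· · · · ♙ · · ·│4
3│· · · · · · · ♘│3
2│♙ ♙ ♙ ♙ · ♙ ♙ ♙│2
1│♖ ♘ ♗ ♕ ♔ ♗ · ♖│1
  ─────────────────
  a b c d e f g h

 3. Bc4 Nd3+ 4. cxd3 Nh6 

  a b c d e f g h
  ─────────────────
8│♜ · ♝ ♛ ♚ ♝ · ♜│8
7│♟ ♟ ♟ ♟ ♟ ♟ ♟ ♟│7
6│· · · · · · · ♞│6
5│· · · · · · · ·│5
4│· · ♗ · ♙ · · ·│4
3│· · · ♙ · · · ♘│3
2│♙ ♙ · ♙ · ♙ ♙ ♙│2
1│♖ ♘ ♗ ♕ ♔ · · ♖│1
  ─────────────────
  a b c d e f g h

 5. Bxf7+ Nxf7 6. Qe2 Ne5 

  a b c d e f g h
  ─────────────────
8│♜ · ♝ ♛ ♚ ♝ · ♜│8
7│♟ ♟ ♟ ♟ ♟ · ♟ ♟│7
6│· · · · · · · ·│6
5│· · · · ♞ · · ·│5
4│· · · · ♙ · · ·│4
3│· · · ♙ · · · ♘│3
2│♙ ♙ · ♙ ♕ ♙ ♙ ♙│2
1│♖ ♘ ♗ · ♔ · · ♖│1
  ─────────────────
  a b c d e f g h

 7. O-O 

  a b c d e f g h
  ─────────────────
8│♜ · ♝ ♛ ♚ ♝ · ♜│8
7│♟ ♟ ♟ ♟ ♟ · ♟ ♟│7
6│· · · · · · · ·│6
5│· · · · ♞ · · ·│5
4│· · · · ♙ · · ·│4
3│· · · ♙ · · · ♘│3
2│♙ ♙ · ♙ ♕ ♙ ♙ ♙│2
1│♖ ♘ ♗ · · ♖ ♔ ·│1
  ─────────────────
  a b c d e f g h
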